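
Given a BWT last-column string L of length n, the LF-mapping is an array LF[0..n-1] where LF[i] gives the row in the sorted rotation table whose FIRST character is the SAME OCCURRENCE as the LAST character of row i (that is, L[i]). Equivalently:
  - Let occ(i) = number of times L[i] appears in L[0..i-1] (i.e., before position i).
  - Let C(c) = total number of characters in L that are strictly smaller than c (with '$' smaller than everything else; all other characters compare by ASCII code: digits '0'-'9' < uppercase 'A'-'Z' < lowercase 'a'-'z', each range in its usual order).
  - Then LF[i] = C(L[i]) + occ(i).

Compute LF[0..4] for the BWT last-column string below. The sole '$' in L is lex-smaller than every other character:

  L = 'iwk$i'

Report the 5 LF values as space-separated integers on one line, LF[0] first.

Answer: 1 4 3 0 2

Derivation:
Char counts: '$':1, 'i':2, 'k':1, 'w':1
C (first-col start): C('$')=0, C('i')=1, C('k')=3, C('w')=4
L[0]='i': occ=0, LF[0]=C('i')+0=1+0=1
L[1]='w': occ=0, LF[1]=C('w')+0=4+0=4
L[2]='k': occ=0, LF[2]=C('k')+0=3+0=3
L[3]='$': occ=0, LF[3]=C('$')+0=0+0=0
L[4]='i': occ=1, LF[4]=C('i')+1=1+1=2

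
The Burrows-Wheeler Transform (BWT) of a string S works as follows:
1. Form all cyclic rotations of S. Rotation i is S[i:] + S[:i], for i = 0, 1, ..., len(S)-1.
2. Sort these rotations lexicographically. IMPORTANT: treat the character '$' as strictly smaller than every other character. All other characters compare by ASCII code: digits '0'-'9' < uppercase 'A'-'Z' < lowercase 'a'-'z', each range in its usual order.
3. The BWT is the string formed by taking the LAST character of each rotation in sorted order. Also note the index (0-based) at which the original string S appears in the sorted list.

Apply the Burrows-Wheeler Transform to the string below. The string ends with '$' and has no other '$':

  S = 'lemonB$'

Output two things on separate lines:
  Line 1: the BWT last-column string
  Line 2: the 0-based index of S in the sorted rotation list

Answer: Bnl$eom
3

Derivation:
All 7 rotations (rotation i = S[i:]+S[:i]):
  rot[0] = lemonB$
  rot[1] = emonB$l
  rot[2] = monB$le
  rot[3] = onB$lem
  rot[4] = nB$lemo
  rot[5] = B$lemon
  rot[6] = $lemonB
Sorted (with $ < everything):
  sorted[0] = $lemonB  (last char: 'B')
  sorted[1] = B$lemon  (last char: 'n')
  sorted[2] = emonB$l  (last char: 'l')
  sorted[3] = lemonB$  (last char: '$')
  sorted[4] = monB$le  (last char: 'e')
  sorted[5] = nB$lemo  (last char: 'o')
  sorted[6] = onB$lem  (last char: 'm')
Last column: Bnl$eom
Original string S is at sorted index 3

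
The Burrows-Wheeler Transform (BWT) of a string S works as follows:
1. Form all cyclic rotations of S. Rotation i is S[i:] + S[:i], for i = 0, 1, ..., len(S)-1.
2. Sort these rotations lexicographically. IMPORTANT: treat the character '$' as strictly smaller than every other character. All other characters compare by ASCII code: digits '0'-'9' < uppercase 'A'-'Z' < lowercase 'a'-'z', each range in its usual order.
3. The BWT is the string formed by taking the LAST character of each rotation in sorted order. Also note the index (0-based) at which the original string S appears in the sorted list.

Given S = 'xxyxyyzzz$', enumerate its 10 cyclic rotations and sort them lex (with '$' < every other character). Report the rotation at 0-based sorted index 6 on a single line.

Answer: yzzz$xxyxy

Derivation:
All 10 rotations (rotation i = S[i:]+S[:i]):
  rot[0] = xxyxyyzzz$
  rot[1] = xyxyyzzz$x
  rot[2] = yxyyzzz$xx
  rot[3] = xyyzzz$xxy
  rot[4] = yyzzz$xxyx
  rot[5] = yzzz$xxyxy
  rot[6] = zzz$xxyxyy
  rot[7] = zz$xxyxyyz
  rot[8] = z$xxyxyyzz
  rot[9] = $xxyxyyzzz
Sorted (with $ < everything):
  sorted[0] = $xxyxyyzzz
  sorted[1] = xxyxyyzzz$
  sorted[2] = xyxyyzzz$x
  sorted[3] = xyyzzz$xxy
  sorted[4] = yxyyzzz$xx
  sorted[5] = yyzzz$xxyx
  sorted[6] = yzzz$xxyxy
  sorted[7] = z$xxyxyyzz
  sorted[8] = zz$xxyxyyz
  sorted[9] = zzz$xxyxyy
sorted[6] = yzzz$xxyxy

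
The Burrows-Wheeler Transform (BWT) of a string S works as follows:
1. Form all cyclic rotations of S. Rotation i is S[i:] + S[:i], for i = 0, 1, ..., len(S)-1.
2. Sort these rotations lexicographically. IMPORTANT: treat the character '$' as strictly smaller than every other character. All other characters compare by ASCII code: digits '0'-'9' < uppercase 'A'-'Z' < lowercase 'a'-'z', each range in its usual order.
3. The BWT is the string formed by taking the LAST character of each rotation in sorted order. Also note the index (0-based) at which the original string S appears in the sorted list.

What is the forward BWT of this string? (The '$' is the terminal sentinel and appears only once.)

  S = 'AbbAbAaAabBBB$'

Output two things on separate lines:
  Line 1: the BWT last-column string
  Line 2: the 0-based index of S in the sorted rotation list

All 14 rotations (rotation i = S[i:]+S[:i]):
  rot[0] = AbbAbAaAabBBB$
  rot[1] = bbAbAaAabBBB$A
  rot[2] = bAbAaAabBBB$Ab
  rot[3] = AbAaAabBBB$Abb
  rot[4] = bAaAabBBB$AbbA
  rot[5] = AaAabBBB$AbbAb
  rot[6] = aAabBBB$AbbAbA
  rot[7] = AabBBB$AbbAbAa
  rot[8] = abBBB$AbbAbAaA
  rot[9] = bBBB$AbbAbAaAa
  rot[10] = BBB$AbbAbAaAab
  rot[11] = BB$AbbAbAaAabB
  rot[12] = B$AbbAbAaAabBB
  rot[13] = $AbbAbAaAabBBB
Sorted (with $ < everything):
  sorted[0] = $AbbAbAaAabBBB  (last char: 'B')
  sorted[1] = AaAabBBB$AbbAb  (last char: 'b')
  sorted[2] = AabBBB$AbbAbAa  (last char: 'a')
  sorted[3] = AbAaAabBBB$Abb  (last char: 'b')
  sorted[4] = AbbAbAaAabBBB$  (last char: '$')
  sorted[5] = B$AbbAbAaAabBB  (last char: 'B')
  sorted[6] = BB$AbbAbAaAabB  (last char: 'B')
  sorted[7] = BBB$AbbAbAaAab  (last char: 'b')
  sorted[8] = aAabBBB$AbbAbA  (last char: 'A')
  sorted[9] = abBBB$AbbAbAaA  (last char: 'A')
  sorted[10] = bAaAabBBB$AbbA  (last char: 'A')
  sorted[11] = bAbAaAabBBB$Ab  (last char: 'b')
  sorted[12] = bBBB$AbbAbAaAa  (last char: 'a')
  sorted[13] = bbAbAaAabBBB$A  (last char: 'A')
Last column: Bbab$BBbAAAbaA
Original string S is at sorted index 4

Answer: Bbab$BBbAAAbaA
4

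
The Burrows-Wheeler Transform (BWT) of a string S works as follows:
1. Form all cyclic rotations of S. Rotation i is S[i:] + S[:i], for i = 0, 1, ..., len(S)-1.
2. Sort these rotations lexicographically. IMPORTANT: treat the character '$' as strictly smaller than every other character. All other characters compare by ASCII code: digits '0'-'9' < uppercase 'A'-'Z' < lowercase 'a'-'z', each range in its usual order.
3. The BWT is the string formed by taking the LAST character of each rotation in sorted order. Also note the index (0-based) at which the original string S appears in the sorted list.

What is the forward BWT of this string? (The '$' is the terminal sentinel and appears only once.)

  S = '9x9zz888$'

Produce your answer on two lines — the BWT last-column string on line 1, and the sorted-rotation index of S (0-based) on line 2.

All 9 rotations (rotation i = S[i:]+S[:i]):
  rot[0] = 9x9zz888$
  rot[1] = x9zz888$9
  rot[2] = 9zz888$9x
  rot[3] = zz888$9x9
  rot[4] = z888$9x9z
  rot[5] = 888$9x9zz
  rot[6] = 88$9x9zz8
  rot[7] = 8$9x9zz88
  rot[8] = $9x9zz888
Sorted (with $ < everything):
  sorted[0] = $9x9zz888  (last char: '8')
  sorted[1] = 8$9x9zz88  (last char: '8')
  sorted[2] = 88$9x9zz8  (last char: '8')
  sorted[3] = 888$9x9zz  (last char: 'z')
  sorted[4] = 9x9zz888$  (last char: '$')
  sorted[5] = 9zz888$9x  (last char: 'x')
  sorted[6] = x9zz888$9  (last char: '9')
  sorted[7] = z888$9x9z  (last char: 'z')
  sorted[8] = zz888$9x9  (last char: '9')
Last column: 888z$x9z9
Original string S is at sorted index 4

Answer: 888z$x9z9
4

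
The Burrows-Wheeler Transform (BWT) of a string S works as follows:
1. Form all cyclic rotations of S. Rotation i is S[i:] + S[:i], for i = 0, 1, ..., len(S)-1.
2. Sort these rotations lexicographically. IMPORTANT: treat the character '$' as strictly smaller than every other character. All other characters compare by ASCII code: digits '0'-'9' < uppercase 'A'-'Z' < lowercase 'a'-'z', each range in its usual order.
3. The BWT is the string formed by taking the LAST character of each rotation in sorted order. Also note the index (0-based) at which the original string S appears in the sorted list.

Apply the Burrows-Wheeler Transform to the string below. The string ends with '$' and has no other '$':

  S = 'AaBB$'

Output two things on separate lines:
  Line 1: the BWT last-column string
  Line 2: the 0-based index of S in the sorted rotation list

All 5 rotations (rotation i = S[i:]+S[:i]):
  rot[0] = AaBB$
  rot[1] = aBB$A
  rot[2] = BB$Aa
  rot[3] = B$AaB
  rot[4] = $AaBB
Sorted (with $ < everything):
  sorted[0] = $AaBB  (last char: 'B')
  sorted[1] = AaBB$  (last char: '$')
  sorted[2] = B$AaB  (last char: 'B')
  sorted[3] = BB$Aa  (last char: 'a')
  sorted[4] = aBB$A  (last char: 'A')
Last column: B$BaA
Original string S is at sorted index 1

Answer: B$BaA
1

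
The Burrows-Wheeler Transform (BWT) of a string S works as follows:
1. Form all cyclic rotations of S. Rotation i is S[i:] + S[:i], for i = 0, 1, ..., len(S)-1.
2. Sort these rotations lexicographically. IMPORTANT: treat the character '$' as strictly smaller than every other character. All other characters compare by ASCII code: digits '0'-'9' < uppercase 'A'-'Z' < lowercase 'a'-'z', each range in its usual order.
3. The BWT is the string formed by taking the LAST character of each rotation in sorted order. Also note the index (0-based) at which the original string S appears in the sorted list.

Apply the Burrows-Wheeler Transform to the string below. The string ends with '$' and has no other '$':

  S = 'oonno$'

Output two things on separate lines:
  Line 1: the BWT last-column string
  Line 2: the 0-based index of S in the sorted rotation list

All 6 rotations (rotation i = S[i:]+S[:i]):
  rot[0] = oonno$
  rot[1] = onno$o
  rot[2] = nno$oo
  rot[3] = no$oon
  rot[4] = o$oonn
  rot[5] = $oonno
Sorted (with $ < everything):
  sorted[0] = $oonno  (last char: 'o')
  sorted[1] = nno$oo  (last char: 'o')
  sorted[2] = no$oon  (last char: 'n')
  sorted[3] = o$oonn  (last char: 'n')
  sorted[4] = onno$o  (last char: 'o')
  sorted[5] = oonno$  (last char: '$')
Last column: oonno$
Original string S is at sorted index 5

Answer: oonno$
5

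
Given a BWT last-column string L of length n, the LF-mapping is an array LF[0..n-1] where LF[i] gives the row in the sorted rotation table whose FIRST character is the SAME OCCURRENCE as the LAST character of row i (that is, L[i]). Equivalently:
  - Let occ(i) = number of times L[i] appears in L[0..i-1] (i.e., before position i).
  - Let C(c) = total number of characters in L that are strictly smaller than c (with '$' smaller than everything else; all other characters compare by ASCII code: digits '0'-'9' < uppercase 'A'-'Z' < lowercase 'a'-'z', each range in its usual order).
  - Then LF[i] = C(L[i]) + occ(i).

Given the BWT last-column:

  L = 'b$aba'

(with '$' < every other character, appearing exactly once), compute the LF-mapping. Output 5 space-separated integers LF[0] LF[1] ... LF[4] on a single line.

Char counts: '$':1, 'a':2, 'b':2
C (first-col start): C('$')=0, C('a')=1, C('b')=3
L[0]='b': occ=0, LF[0]=C('b')+0=3+0=3
L[1]='$': occ=0, LF[1]=C('$')+0=0+0=0
L[2]='a': occ=0, LF[2]=C('a')+0=1+0=1
L[3]='b': occ=1, LF[3]=C('b')+1=3+1=4
L[4]='a': occ=1, LF[4]=C('a')+1=1+1=2

Answer: 3 0 1 4 2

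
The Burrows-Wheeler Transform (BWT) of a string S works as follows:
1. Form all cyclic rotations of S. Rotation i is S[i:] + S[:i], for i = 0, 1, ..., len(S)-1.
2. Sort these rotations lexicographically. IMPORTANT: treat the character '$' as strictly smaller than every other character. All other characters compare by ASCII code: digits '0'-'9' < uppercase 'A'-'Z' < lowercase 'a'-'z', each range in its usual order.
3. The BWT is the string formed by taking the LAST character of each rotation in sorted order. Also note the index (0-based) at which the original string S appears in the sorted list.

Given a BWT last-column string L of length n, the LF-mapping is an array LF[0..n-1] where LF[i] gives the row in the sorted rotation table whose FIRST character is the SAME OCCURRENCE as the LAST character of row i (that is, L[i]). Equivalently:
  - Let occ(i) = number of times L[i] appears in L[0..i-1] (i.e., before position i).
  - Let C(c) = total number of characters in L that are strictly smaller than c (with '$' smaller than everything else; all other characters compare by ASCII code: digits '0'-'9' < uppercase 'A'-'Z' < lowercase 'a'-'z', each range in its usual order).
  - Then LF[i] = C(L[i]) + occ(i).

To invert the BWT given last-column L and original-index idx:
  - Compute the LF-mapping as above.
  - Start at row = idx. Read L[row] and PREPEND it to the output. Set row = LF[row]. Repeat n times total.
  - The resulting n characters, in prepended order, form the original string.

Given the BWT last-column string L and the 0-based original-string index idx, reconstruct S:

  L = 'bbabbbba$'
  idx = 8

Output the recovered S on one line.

LF mapping: 3 4 1 5 6 7 8 2 0
Walk LF starting at row 8, prepending L[row]:
  step 1: row=8, L[8]='$', prepend. Next row=LF[8]=0
  step 2: row=0, L[0]='b', prepend. Next row=LF[0]=3
  step 3: row=3, L[3]='b', prepend. Next row=LF[3]=5
  step 4: row=5, L[5]='b', prepend. Next row=LF[5]=7
  step 5: row=7, L[7]='a', prepend. Next row=LF[7]=2
  step 6: row=2, L[2]='a', prepend. Next row=LF[2]=1
  step 7: row=1, L[1]='b', prepend. Next row=LF[1]=4
  step 8: row=4, L[4]='b', prepend. Next row=LF[4]=6
  step 9: row=6, L[6]='b', prepend. Next row=LF[6]=8
Reversed output: bbbaabbb$

Answer: bbbaabbb$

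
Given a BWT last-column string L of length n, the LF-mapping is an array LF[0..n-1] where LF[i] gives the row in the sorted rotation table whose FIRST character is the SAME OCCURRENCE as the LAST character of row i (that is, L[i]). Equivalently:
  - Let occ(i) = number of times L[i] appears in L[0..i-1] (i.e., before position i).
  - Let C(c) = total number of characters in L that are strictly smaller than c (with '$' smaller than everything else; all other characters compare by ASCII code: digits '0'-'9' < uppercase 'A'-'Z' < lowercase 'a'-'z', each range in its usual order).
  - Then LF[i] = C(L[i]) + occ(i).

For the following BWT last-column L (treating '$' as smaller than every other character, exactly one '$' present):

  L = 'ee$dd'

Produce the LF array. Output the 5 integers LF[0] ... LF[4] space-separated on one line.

Char counts: '$':1, 'd':2, 'e':2
C (first-col start): C('$')=0, C('d')=1, C('e')=3
L[0]='e': occ=0, LF[0]=C('e')+0=3+0=3
L[1]='e': occ=1, LF[1]=C('e')+1=3+1=4
L[2]='$': occ=0, LF[2]=C('$')+0=0+0=0
L[3]='d': occ=0, LF[3]=C('d')+0=1+0=1
L[4]='d': occ=1, LF[4]=C('d')+1=1+1=2

Answer: 3 4 0 1 2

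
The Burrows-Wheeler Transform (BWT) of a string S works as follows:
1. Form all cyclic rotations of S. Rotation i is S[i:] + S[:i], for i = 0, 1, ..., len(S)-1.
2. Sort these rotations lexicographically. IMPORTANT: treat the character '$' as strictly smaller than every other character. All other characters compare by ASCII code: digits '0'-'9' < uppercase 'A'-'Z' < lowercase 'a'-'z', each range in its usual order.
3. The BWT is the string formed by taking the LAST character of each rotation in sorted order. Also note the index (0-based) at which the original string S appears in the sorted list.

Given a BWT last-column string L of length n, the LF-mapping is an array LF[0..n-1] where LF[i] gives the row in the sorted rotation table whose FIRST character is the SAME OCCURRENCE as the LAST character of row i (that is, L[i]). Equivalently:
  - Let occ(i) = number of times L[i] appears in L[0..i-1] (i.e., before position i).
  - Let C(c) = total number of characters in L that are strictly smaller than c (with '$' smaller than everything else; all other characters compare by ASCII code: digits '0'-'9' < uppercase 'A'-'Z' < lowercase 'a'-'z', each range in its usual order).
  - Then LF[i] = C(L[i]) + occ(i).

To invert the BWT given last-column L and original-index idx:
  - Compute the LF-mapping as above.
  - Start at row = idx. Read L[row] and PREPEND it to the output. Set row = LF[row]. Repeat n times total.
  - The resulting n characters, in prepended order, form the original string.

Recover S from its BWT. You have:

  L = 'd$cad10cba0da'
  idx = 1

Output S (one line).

Answer: 0adda1acbc0d$

Derivation:
LF mapping: 10 0 8 4 11 3 1 9 7 5 2 12 6
Walk LF starting at row 1, prepending L[row]:
  step 1: row=1, L[1]='$', prepend. Next row=LF[1]=0
  step 2: row=0, L[0]='d', prepend. Next row=LF[0]=10
  step 3: row=10, L[10]='0', prepend. Next row=LF[10]=2
  step 4: row=2, L[2]='c', prepend. Next row=LF[2]=8
  step 5: row=8, L[8]='b', prepend. Next row=LF[8]=7
  step 6: row=7, L[7]='c', prepend. Next row=LF[7]=9
  step 7: row=9, L[9]='a', prepend. Next row=LF[9]=5
  step 8: row=5, L[5]='1', prepend. Next row=LF[5]=3
  step 9: row=3, L[3]='a', prepend. Next row=LF[3]=4
  step 10: row=4, L[4]='d', prepend. Next row=LF[4]=11
  step 11: row=11, L[11]='d', prepend. Next row=LF[11]=12
  step 12: row=12, L[12]='a', prepend. Next row=LF[12]=6
  step 13: row=6, L[6]='0', prepend. Next row=LF[6]=1
Reversed output: 0adda1acbc0d$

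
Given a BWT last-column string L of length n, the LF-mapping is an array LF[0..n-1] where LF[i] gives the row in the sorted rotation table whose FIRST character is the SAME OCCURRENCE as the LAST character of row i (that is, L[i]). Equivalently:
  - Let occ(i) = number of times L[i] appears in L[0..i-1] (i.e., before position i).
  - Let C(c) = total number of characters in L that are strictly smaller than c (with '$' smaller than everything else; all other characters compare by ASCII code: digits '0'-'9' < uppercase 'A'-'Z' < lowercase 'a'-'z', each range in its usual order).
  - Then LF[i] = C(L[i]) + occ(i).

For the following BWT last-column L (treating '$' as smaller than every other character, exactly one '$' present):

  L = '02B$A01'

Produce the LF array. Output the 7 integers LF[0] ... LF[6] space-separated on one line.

Char counts: '$':1, '0':2, '1':1, '2':1, 'A':1, 'B':1
C (first-col start): C('$')=0, C('0')=1, C('1')=3, C('2')=4, C('A')=5, C('B')=6
L[0]='0': occ=0, LF[0]=C('0')+0=1+0=1
L[1]='2': occ=0, LF[1]=C('2')+0=4+0=4
L[2]='B': occ=0, LF[2]=C('B')+0=6+0=6
L[3]='$': occ=0, LF[3]=C('$')+0=0+0=0
L[4]='A': occ=0, LF[4]=C('A')+0=5+0=5
L[5]='0': occ=1, LF[5]=C('0')+1=1+1=2
L[6]='1': occ=0, LF[6]=C('1')+0=3+0=3

Answer: 1 4 6 0 5 2 3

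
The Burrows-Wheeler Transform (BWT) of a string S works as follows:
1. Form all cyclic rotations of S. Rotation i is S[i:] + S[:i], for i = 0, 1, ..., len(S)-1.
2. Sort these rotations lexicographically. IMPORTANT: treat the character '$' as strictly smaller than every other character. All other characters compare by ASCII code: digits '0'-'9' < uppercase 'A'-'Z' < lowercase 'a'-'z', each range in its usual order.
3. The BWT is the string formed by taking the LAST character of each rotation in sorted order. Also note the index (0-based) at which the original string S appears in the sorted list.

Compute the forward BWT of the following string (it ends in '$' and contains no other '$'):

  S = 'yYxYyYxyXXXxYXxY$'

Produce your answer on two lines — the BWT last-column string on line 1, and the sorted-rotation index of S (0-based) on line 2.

Answer: YyXYXxxyyxXXYYx$Y
15

Derivation:
All 17 rotations (rotation i = S[i:]+S[:i]):
  rot[0] = yYxYyYxyXXXxYXxY$
  rot[1] = YxYyYxyXXXxYXxY$y
  rot[2] = xYyYxyXXXxYXxY$yY
  rot[3] = YyYxyXXXxYXxY$yYx
  rot[4] = yYxyXXXxYXxY$yYxY
  rot[5] = YxyXXXxYXxY$yYxYy
  rot[6] = xyXXXxYXxY$yYxYyY
  rot[7] = yXXXxYXxY$yYxYyYx
  rot[8] = XXXxYXxY$yYxYyYxy
  rot[9] = XXxYXxY$yYxYyYxyX
  rot[10] = XxYXxY$yYxYyYxyXX
  rot[11] = xYXxY$yYxYyYxyXXX
  rot[12] = YXxY$yYxYyYxyXXXx
  rot[13] = XxY$yYxYyYxyXXXxY
  rot[14] = xY$yYxYyYxyXXXxYX
  rot[15] = Y$yYxYyYxyXXXxYXx
  rot[16] = $yYxYyYxyXXXxYXxY
Sorted (with $ < everything):
  sorted[0] = $yYxYyYxyXXXxYXxY  (last char: 'Y')
  sorted[1] = XXXxYXxY$yYxYyYxy  (last char: 'y')
  sorted[2] = XXxYXxY$yYxYyYxyX  (last char: 'X')
  sorted[3] = XxY$yYxYyYxyXXXxY  (last char: 'Y')
  sorted[4] = XxYXxY$yYxYyYxyXX  (last char: 'X')
  sorted[5] = Y$yYxYyYxyXXXxYXx  (last char: 'x')
  sorted[6] = YXxY$yYxYyYxyXXXx  (last char: 'x')
  sorted[7] = YxYyYxyXXXxYXxY$y  (last char: 'y')
  sorted[8] = YxyXXXxYXxY$yYxYy  (last char: 'y')
  sorted[9] = YyYxyXXXxYXxY$yYx  (last char: 'x')
  sorted[10] = xY$yYxYyYxyXXXxYX  (last char: 'X')
  sorted[11] = xYXxY$yYxYyYxyXXX  (last char: 'X')
  sorted[12] = xYyYxyXXXxYXxY$yY  (last char: 'Y')
  sorted[13] = xyXXXxYXxY$yYxYyY  (last char: 'Y')
  sorted[14] = yXXXxYXxY$yYxYyYx  (last char: 'x')
  sorted[15] = yYxYyYxyXXXxYXxY$  (last char: '$')
  sorted[16] = yYxyXXXxYXxY$yYxY  (last char: 'Y')
Last column: YyXYXxxyyxXXYYx$Y
Original string S is at sorted index 15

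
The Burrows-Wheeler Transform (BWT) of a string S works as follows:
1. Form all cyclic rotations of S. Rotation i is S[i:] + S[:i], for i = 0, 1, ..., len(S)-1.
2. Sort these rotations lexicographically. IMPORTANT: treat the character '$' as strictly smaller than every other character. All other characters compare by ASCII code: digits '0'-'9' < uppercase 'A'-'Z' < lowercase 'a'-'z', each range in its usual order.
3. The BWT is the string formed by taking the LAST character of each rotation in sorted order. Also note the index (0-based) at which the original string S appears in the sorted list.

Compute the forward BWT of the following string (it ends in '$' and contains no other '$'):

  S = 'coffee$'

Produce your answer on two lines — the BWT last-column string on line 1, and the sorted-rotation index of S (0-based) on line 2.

All 7 rotations (rotation i = S[i:]+S[:i]):
  rot[0] = coffee$
  rot[1] = offee$c
  rot[2] = ffee$co
  rot[3] = fee$cof
  rot[4] = ee$coff
  rot[5] = e$coffe
  rot[6] = $coffee
Sorted (with $ < everything):
  sorted[0] = $coffee  (last char: 'e')
  sorted[1] = coffee$  (last char: '$')
  sorted[2] = e$coffe  (last char: 'e')
  sorted[3] = ee$coff  (last char: 'f')
  sorted[4] = fee$cof  (last char: 'f')
  sorted[5] = ffee$co  (last char: 'o')
  sorted[6] = offee$c  (last char: 'c')
Last column: e$effoc
Original string S is at sorted index 1

Answer: e$effoc
1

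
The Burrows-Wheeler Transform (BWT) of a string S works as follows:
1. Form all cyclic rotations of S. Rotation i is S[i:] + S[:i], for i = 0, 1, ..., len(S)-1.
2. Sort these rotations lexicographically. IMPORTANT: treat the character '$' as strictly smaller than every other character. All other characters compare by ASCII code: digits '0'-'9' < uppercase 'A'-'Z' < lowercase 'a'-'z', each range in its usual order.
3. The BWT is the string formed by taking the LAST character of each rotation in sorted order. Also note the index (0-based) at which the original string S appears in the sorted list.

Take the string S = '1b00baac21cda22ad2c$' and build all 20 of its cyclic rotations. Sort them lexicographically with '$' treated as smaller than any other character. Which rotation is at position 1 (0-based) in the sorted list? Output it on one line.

Answer: 00baac21cda22ad2c$1b

Derivation:
All 20 rotations (rotation i = S[i:]+S[:i]):
  rot[0] = 1b00baac21cda22ad2c$
  rot[1] = b00baac21cda22ad2c$1
  rot[2] = 00baac21cda22ad2c$1b
  rot[3] = 0baac21cda22ad2c$1b0
  rot[4] = baac21cda22ad2c$1b00
  rot[5] = aac21cda22ad2c$1b00b
  rot[6] = ac21cda22ad2c$1b00ba
  rot[7] = c21cda22ad2c$1b00baa
  rot[8] = 21cda22ad2c$1b00baac
  rot[9] = 1cda22ad2c$1b00baac2
  rot[10] = cda22ad2c$1b00baac21
  rot[11] = da22ad2c$1b00baac21c
  rot[12] = a22ad2c$1b00baac21cd
  rot[13] = 22ad2c$1b00baac21cda
  rot[14] = 2ad2c$1b00baac21cda2
  rot[15] = ad2c$1b00baac21cda22
  rot[16] = d2c$1b00baac21cda22a
  rot[17] = 2c$1b00baac21cda22ad
  rot[18] = c$1b00baac21cda22ad2
  rot[19] = $1b00baac21cda22ad2c
Sorted (with $ < everything):
  sorted[0] = $1b00baac21cda22ad2c
  sorted[1] = 00baac21cda22ad2c$1b
  sorted[2] = 0baac21cda22ad2c$1b0
  sorted[3] = 1b00baac21cda22ad2c$
  sorted[4] = 1cda22ad2c$1b00baac2
  sorted[5] = 21cda22ad2c$1b00baac
  sorted[6] = 22ad2c$1b00baac21cda
  sorted[7] = 2ad2c$1b00baac21cda2
  sorted[8] = 2c$1b00baac21cda22ad
  sorted[9] = a22ad2c$1b00baac21cd
  sorted[10] = aac21cda22ad2c$1b00b
  sorted[11] = ac21cda22ad2c$1b00ba
  sorted[12] = ad2c$1b00baac21cda22
  sorted[13] = b00baac21cda22ad2c$1
  sorted[14] = baac21cda22ad2c$1b00
  sorted[15] = c$1b00baac21cda22ad2
  sorted[16] = c21cda22ad2c$1b00baa
  sorted[17] = cda22ad2c$1b00baac21
  sorted[18] = d2c$1b00baac21cda22a
  sorted[19] = da22ad2c$1b00baac21c
sorted[1] = 00baac21cda22ad2c$1b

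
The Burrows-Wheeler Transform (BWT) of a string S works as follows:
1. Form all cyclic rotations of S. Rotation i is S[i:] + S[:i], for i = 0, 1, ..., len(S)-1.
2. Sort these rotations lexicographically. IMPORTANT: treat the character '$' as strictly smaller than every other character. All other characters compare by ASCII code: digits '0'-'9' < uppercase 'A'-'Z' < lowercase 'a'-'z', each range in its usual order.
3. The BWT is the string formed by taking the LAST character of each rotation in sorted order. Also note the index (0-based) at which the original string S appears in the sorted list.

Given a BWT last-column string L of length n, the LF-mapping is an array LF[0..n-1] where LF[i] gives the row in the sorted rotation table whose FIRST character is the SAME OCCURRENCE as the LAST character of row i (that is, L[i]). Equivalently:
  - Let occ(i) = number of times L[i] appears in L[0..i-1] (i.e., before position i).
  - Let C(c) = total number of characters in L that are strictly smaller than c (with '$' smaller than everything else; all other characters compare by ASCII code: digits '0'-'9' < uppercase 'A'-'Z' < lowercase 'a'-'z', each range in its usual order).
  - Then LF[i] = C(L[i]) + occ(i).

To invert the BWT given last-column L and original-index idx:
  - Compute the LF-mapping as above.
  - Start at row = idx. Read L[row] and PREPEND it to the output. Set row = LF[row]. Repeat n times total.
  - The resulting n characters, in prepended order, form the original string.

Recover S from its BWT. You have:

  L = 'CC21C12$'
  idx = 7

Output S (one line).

Answer: C2C121C$

Derivation:
LF mapping: 5 6 3 1 7 2 4 0
Walk LF starting at row 7, prepending L[row]:
  step 1: row=7, L[7]='$', prepend. Next row=LF[7]=0
  step 2: row=0, L[0]='C', prepend. Next row=LF[0]=5
  step 3: row=5, L[5]='1', prepend. Next row=LF[5]=2
  step 4: row=2, L[2]='2', prepend. Next row=LF[2]=3
  step 5: row=3, L[3]='1', prepend. Next row=LF[3]=1
  step 6: row=1, L[1]='C', prepend. Next row=LF[1]=6
  step 7: row=6, L[6]='2', prepend. Next row=LF[6]=4
  step 8: row=4, L[4]='C', prepend. Next row=LF[4]=7
Reversed output: C2C121C$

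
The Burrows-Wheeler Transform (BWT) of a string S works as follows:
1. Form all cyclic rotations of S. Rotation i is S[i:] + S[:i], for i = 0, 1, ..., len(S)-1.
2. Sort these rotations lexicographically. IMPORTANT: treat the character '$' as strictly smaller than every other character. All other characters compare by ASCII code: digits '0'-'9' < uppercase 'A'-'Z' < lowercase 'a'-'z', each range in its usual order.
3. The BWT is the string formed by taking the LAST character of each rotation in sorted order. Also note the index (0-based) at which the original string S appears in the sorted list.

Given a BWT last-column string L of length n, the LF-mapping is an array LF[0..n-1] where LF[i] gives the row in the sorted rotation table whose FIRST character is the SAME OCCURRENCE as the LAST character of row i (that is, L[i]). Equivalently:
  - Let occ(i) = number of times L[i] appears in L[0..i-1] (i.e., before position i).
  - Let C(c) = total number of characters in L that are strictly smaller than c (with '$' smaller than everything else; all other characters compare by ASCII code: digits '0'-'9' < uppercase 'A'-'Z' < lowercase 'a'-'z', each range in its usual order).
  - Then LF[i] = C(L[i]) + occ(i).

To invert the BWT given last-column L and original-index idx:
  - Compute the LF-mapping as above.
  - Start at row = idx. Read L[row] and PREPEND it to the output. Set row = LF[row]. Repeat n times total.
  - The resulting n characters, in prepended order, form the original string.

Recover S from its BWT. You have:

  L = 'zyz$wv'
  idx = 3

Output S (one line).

Answer: yvzwz$

Derivation:
LF mapping: 4 3 5 0 2 1
Walk LF starting at row 3, prepending L[row]:
  step 1: row=3, L[3]='$', prepend. Next row=LF[3]=0
  step 2: row=0, L[0]='z', prepend. Next row=LF[0]=4
  step 3: row=4, L[4]='w', prepend. Next row=LF[4]=2
  step 4: row=2, L[2]='z', prepend. Next row=LF[2]=5
  step 5: row=5, L[5]='v', prepend. Next row=LF[5]=1
  step 6: row=1, L[1]='y', prepend. Next row=LF[1]=3
Reversed output: yvzwz$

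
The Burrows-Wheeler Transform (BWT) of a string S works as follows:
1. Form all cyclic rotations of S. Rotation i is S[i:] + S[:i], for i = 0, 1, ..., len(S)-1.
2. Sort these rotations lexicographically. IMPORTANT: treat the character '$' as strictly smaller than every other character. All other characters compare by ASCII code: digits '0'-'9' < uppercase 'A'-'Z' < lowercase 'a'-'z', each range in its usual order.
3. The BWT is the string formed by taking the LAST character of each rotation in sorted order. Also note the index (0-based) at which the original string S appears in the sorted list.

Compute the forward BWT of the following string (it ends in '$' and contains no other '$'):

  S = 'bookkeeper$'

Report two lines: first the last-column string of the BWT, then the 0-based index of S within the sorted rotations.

Answer: r$kepkoobee
1

Derivation:
All 11 rotations (rotation i = S[i:]+S[:i]):
  rot[0] = bookkeeper$
  rot[1] = ookkeeper$b
  rot[2] = okkeeper$bo
  rot[3] = kkeeper$boo
  rot[4] = keeper$book
  rot[5] = eeper$bookk
  rot[6] = eper$bookke
  rot[7] = per$bookkee
  rot[8] = er$bookkeep
  rot[9] = r$bookkeepe
  rot[10] = $bookkeeper
Sorted (with $ < everything):
  sorted[0] = $bookkeeper  (last char: 'r')
  sorted[1] = bookkeeper$  (last char: '$')
  sorted[2] = eeper$bookk  (last char: 'k')
  sorted[3] = eper$bookke  (last char: 'e')
  sorted[4] = er$bookkeep  (last char: 'p')
  sorted[5] = keeper$book  (last char: 'k')
  sorted[6] = kkeeper$boo  (last char: 'o')
  sorted[7] = okkeeper$bo  (last char: 'o')
  sorted[8] = ookkeeper$b  (last char: 'b')
  sorted[9] = per$bookkee  (last char: 'e')
  sorted[10] = r$bookkeepe  (last char: 'e')
Last column: r$kepkoobee
Original string S is at sorted index 1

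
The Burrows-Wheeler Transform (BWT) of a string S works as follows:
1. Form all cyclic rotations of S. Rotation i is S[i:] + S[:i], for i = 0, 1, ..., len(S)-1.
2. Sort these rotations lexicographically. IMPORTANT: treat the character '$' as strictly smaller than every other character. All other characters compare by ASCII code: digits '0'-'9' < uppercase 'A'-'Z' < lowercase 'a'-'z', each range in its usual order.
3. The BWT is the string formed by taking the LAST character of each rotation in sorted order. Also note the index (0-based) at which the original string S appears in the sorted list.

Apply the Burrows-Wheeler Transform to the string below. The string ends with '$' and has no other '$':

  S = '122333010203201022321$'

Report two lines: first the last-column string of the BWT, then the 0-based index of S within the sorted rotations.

Answer: 132112200$303012230232
9

Derivation:
All 22 rotations (rotation i = S[i:]+S[:i]):
  rot[0] = 122333010203201022321$
  rot[1] = 22333010203201022321$1
  rot[2] = 2333010203201022321$12
  rot[3] = 333010203201022321$122
  rot[4] = 33010203201022321$1223
  rot[5] = 3010203201022321$12233
  rot[6] = 010203201022321$122333
  rot[7] = 10203201022321$1223330
  rot[8] = 0203201022321$12233301
  rot[9] = 203201022321$122333010
  rot[10] = 03201022321$1223330102
  rot[11] = 3201022321$12233301020
  rot[12] = 201022321$122333010203
  rot[13] = 01022321$1223330102032
  rot[14] = 1022321$12233301020320
  rot[15] = 022321$122333010203201
  rot[16] = 22321$1223330102032010
  rot[17] = 2321$12233301020320102
  rot[18] = 321$122333010203201022
  rot[19] = 21$1223330102032010223
  rot[20] = 1$12233301020320102232
  rot[21] = $122333010203201022321
Sorted (with $ < everything):
  sorted[0] = $122333010203201022321  (last char: '1')
  sorted[1] = 010203201022321$122333  (last char: '3')
  sorted[2] = 01022321$1223330102032  (last char: '2')
  sorted[3] = 0203201022321$12233301  (last char: '1')
  sorted[4] = 022321$122333010203201  (last char: '1')
  sorted[5] = 03201022321$1223330102  (last char: '2')
  sorted[6] = 1$12233301020320102232  (last char: '2')
  sorted[7] = 10203201022321$1223330  (last char: '0')
  sorted[8] = 1022321$12233301020320  (last char: '0')
  sorted[9] = 122333010203201022321$  (last char: '$')
  sorted[10] = 201022321$122333010203  (last char: '3')
  sorted[11] = 203201022321$122333010  (last char: '0')
  sorted[12] = 21$1223330102032010223  (last char: '3')
  sorted[13] = 22321$1223330102032010  (last char: '0')
  sorted[14] = 22333010203201022321$1  (last char: '1')
  sorted[15] = 2321$12233301020320102  (last char: '2')
  sorted[16] = 2333010203201022321$12  (last char: '2')
  sorted[17] = 3010203201022321$12233  (last char: '3')
  sorted[18] = 3201022321$12233301020  (last char: '0')
  sorted[19] = 321$122333010203201022  (last char: '2')
  sorted[20] = 33010203201022321$1223  (last char: '3')
  sorted[21] = 333010203201022321$122  (last char: '2')
Last column: 132112200$303012230232
Original string S is at sorted index 9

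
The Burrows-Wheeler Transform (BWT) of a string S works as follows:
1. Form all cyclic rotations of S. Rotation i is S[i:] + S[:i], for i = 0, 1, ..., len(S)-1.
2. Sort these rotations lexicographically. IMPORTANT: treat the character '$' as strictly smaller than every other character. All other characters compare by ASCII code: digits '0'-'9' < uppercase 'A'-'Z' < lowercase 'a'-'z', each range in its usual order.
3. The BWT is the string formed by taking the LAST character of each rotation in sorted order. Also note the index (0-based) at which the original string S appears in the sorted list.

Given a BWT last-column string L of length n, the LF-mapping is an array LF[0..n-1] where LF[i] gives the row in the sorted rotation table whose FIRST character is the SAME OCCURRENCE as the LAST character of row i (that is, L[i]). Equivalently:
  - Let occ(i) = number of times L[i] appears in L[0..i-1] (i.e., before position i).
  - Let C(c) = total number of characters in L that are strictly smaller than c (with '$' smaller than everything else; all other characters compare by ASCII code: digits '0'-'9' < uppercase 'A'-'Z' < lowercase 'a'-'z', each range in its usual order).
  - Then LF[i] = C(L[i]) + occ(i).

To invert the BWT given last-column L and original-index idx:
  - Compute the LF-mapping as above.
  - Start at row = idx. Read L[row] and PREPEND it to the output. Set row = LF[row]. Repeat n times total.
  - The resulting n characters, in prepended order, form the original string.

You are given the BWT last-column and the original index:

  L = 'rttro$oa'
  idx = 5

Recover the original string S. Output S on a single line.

Answer: rotator$

Derivation:
LF mapping: 4 6 7 5 2 0 3 1
Walk LF starting at row 5, prepending L[row]:
  step 1: row=5, L[5]='$', prepend. Next row=LF[5]=0
  step 2: row=0, L[0]='r', prepend. Next row=LF[0]=4
  step 3: row=4, L[4]='o', prepend. Next row=LF[4]=2
  step 4: row=2, L[2]='t', prepend. Next row=LF[2]=7
  step 5: row=7, L[7]='a', prepend. Next row=LF[7]=1
  step 6: row=1, L[1]='t', prepend. Next row=LF[1]=6
  step 7: row=6, L[6]='o', prepend. Next row=LF[6]=3
  step 8: row=3, L[3]='r', prepend. Next row=LF[3]=5
Reversed output: rotator$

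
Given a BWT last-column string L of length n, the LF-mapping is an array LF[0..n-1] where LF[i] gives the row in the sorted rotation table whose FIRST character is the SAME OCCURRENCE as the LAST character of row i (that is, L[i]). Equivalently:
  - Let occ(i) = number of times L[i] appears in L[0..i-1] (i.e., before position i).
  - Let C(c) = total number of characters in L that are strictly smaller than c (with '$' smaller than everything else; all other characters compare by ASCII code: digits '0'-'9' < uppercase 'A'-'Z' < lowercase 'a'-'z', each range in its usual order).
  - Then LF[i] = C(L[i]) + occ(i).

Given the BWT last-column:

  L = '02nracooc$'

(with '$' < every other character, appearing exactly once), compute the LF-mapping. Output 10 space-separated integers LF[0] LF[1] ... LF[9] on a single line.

Answer: 1 2 6 9 3 4 7 8 5 0

Derivation:
Char counts: '$':1, '0':1, '2':1, 'a':1, 'c':2, 'n':1, 'o':2, 'r':1
C (first-col start): C('$')=0, C('0')=1, C('2')=2, C('a')=3, C('c')=4, C('n')=6, C('o')=7, C('r')=9
L[0]='0': occ=0, LF[0]=C('0')+0=1+0=1
L[1]='2': occ=0, LF[1]=C('2')+0=2+0=2
L[2]='n': occ=0, LF[2]=C('n')+0=6+0=6
L[3]='r': occ=0, LF[3]=C('r')+0=9+0=9
L[4]='a': occ=0, LF[4]=C('a')+0=3+0=3
L[5]='c': occ=0, LF[5]=C('c')+0=4+0=4
L[6]='o': occ=0, LF[6]=C('o')+0=7+0=7
L[7]='o': occ=1, LF[7]=C('o')+1=7+1=8
L[8]='c': occ=1, LF[8]=C('c')+1=4+1=5
L[9]='$': occ=0, LF[9]=C('$')+0=0+0=0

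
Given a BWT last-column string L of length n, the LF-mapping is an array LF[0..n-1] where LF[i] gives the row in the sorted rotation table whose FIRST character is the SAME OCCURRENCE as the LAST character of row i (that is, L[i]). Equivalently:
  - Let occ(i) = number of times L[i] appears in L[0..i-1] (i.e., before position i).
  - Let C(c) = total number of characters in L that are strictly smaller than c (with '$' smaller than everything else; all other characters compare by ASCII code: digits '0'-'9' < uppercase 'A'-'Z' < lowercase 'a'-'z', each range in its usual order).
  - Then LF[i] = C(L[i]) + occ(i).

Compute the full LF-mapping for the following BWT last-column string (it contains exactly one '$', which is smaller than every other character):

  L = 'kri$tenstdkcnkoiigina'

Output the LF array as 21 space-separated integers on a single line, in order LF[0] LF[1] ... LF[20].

Answer: 10 17 6 0 19 4 13 18 20 3 11 2 14 12 16 7 8 5 9 15 1

Derivation:
Char counts: '$':1, 'a':1, 'c':1, 'd':1, 'e':1, 'g':1, 'i':4, 'k':3, 'n':3, 'o':1, 'r':1, 's':1, 't':2
C (first-col start): C('$')=0, C('a')=1, C('c')=2, C('d')=3, C('e')=4, C('g')=5, C('i')=6, C('k')=10, C('n')=13, C('o')=16, C('r')=17, C('s')=18, C('t')=19
L[0]='k': occ=0, LF[0]=C('k')+0=10+0=10
L[1]='r': occ=0, LF[1]=C('r')+0=17+0=17
L[2]='i': occ=0, LF[2]=C('i')+0=6+0=6
L[3]='$': occ=0, LF[3]=C('$')+0=0+0=0
L[4]='t': occ=0, LF[4]=C('t')+0=19+0=19
L[5]='e': occ=0, LF[5]=C('e')+0=4+0=4
L[6]='n': occ=0, LF[6]=C('n')+0=13+0=13
L[7]='s': occ=0, LF[7]=C('s')+0=18+0=18
L[8]='t': occ=1, LF[8]=C('t')+1=19+1=20
L[9]='d': occ=0, LF[9]=C('d')+0=3+0=3
L[10]='k': occ=1, LF[10]=C('k')+1=10+1=11
L[11]='c': occ=0, LF[11]=C('c')+0=2+0=2
L[12]='n': occ=1, LF[12]=C('n')+1=13+1=14
L[13]='k': occ=2, LF[13]=C('k')+2=10+2=12
L[14]='o': occ=0, LF[14]=C('o')+0=16+0=16
L[15]='i': occ=1, LF[15]=C('i')+1=6+1=7
L[16]='i': occ=2, LF[16]=C('i')+2=6+2=8
L[17]='g': occ=0, LF[17]=C('g')+0=5+0=5
L[18]='i': occ=3, LF[18]=C('i')+3=6+3=9
L[19]='n': occ=2, LF[19]=C('n')+2=13+2=15
L[20]='a': occ=0, LF[20]=C('a')+0=1+0=1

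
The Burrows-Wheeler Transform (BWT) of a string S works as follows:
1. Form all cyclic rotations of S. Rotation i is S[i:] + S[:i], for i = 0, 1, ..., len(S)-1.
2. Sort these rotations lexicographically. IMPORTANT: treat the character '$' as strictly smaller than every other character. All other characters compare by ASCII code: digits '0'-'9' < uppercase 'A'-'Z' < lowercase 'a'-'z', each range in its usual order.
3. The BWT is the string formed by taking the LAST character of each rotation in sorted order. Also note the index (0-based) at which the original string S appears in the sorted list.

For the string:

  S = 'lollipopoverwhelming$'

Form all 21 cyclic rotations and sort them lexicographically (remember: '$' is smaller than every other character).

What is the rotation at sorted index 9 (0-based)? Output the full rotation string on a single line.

Answer: lming$lollipopoverwhe

Derivation:
All 21 rotations (rotation i = S[i:]+S[:i]):
  rot[0] = lollipopoverwhelming$
  rot[1] = ollipopoverwhelming$l
  rot[2] = llipopoverwhelming$lo
  rot[3] = lipopoverwhelming$lol
  rot[4] = ipopoverwhelming$loll
  rot[5] = popoverwhelming$lolli
  rot[6] = opoverwhelming$lollip
  rot[7] = poverwhelming$lollipo
  rot[8] = overwhelming$lollipop
  rot[9] = verwhelming$lollipopo
  rot[10] = erwhelming$lollipopov
  rot[11] = rwhelming$lollipopove
  rot[12] = whelming$lollipopover
  rot[13] = helming$lollipopoverw
  rot[14] = elming$lollipopoverwh
  rot[15] = lming$lollipopoverwhe
  rot[16] = ming$lollipopoverwhel
  rot[17] = ing$lollipopoverwhelm
  rot[18] = ng$lollipopoverwhelmi
  rot[19] = g$lollipopoverwhelmin
  rot[20] = $lollipopoverwhelming
Sorted (with $ < everything):
  sorted[0] = $lollipopoverwhelming
  sorted[1] = elming$lollipopoverwh
  sorted[2] = erwhelming$lollipopov
  sorted[3] = g$lollipopoverwhelmin
  sorted[4] = helming$lollipopoverw
  sorted[5] = ing$lollipopoverwhelm
  sorted[6] = ipopoverwhelming$loll
  sorted[7] = lipopoverwhelming$lol
  sorted[8] = llipopoverwhelming$lo
  sorted[9] = lming$lollipopoverwhe
  sorted[10] = lollipopoverwhelming$
  sorted[11] = ming$lollipopoverwhel
  sorted[12] = ng$lollipopoverwhelmi
  sorted[13] = ollipopoverwhelming$l
  sorted[14] = opoverwhelming$lollip
  sorted[15] = overwhelming$lollipop
  sorted[16] = popoverwhelming$lolli
  sorted[17] = poverwhelming$lollipo
  sorted[18] = rwhelming$lollipopove
  sorted[19] = verwhelming$lollipopo
  sorted[20] = whelming$lollipopover
sorted[9] = lming$lollipopoverwhe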